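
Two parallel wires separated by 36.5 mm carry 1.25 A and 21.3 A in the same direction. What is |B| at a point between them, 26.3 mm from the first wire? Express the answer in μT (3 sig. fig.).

B ≈ 408 μT

Each long wire gives B = μ₀I/(2πd). Distances are d₁ = 0.0263 m and d₂ = 0.0102 m.
B₁ = 9.51×10⁻⁶ T, B₂ = 4.18×10⁻⁴ T.
Between parallel currents the two contributions point in opposite directions, so they subtract. B = |B₁ − B₂| = |9.51×10⁻⁶ − 4.18×10⁻⁴| = 4.08×10⁻⁴ T.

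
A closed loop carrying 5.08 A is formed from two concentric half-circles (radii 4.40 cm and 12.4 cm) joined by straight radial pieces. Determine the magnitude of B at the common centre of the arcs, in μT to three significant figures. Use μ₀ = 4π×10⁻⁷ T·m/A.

The radial connectors point toward the centre, so dl × r̂ = 0 and they contribute nothing.
Each semicircle gives μ₀I/(4R): inner arc 3.63×10⁻⁵ T, outer arc 1.29×10⁻⁵ T.
The two arcs carry current in opposite angular senses, so their fields oppose: B = |3.63×10⁻⁵ − 1.29×10⁻⁵| = 2.34×10⁻⁵ T.

B ≈ 23.4 μT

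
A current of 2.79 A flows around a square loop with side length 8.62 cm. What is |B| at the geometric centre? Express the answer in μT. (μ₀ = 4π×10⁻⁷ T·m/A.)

Each side is a finite straight segment at perpendicular distance d = a/(2 tan(π/4)) = 0.0431 m from the centre, with end-angles ±π/4.
One side contributes B₁ = (μ₀I/4πd)·2 sin(π/4) = 9.15×10⁻⁶ T.
All 4 sides add in the same direction: B = 4 × 9.15×10⁻⁶ = 3.66×10⁻⁵ T.

B ≈ 36.6 μT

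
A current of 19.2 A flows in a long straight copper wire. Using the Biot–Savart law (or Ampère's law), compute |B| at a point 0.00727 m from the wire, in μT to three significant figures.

B ≈ 528 μT

For an infinitely long straight wire, B = μ₀I/(2πd).
B = (4π×10⁻⁷ × 19.2) / (2π × 0.00727) = 5.28×10⁻⁴ T.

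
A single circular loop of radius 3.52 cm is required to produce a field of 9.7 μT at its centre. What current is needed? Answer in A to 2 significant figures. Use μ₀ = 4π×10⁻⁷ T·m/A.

I ≈ 0.54 A

At the centre of a circular loop B = μ₀I/(2R), so I = 2RB/μ₀.
With R = 0.0352 m, I = 2 × 0.0352 × 9.70×10⁻⁶ / (4π×10⁻⁷) = 0.543 A.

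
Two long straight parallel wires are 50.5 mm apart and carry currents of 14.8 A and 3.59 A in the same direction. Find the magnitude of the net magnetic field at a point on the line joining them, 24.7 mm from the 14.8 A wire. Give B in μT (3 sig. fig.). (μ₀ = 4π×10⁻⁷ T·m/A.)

Each long wire gives B = μ₀I/(2πd). Distances are d₁ = 0.0247 m and d₂ = 0.0258 m.
B₁ = 1.20×10⁻⁴ T, B₂ = 2.78×10⁻⁵ T.
Between parallel currents the two contributions point in opposite directions, so they subtract. B = |B₁ − B₂| = |1.20×10⁻⁴ − 2.78×10⁻⁵| = 9.20×10⁻⁵ T.

B ≈ 92.0 μT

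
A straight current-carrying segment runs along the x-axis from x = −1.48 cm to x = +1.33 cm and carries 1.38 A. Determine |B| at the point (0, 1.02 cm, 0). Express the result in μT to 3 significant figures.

B ≈ 21.9 μT

For a finite straight segment, B = (μ₀I/4πd)(sinθ₁ + sinθ₂), where θ₁, θ₂ are the angles from the perpendicular to each end.
The perpendicular distance is d = 0.0102 m; the end-offsets along the wire are a = 0.0148 m and b = 0.0133 m.
sinθ₁ = 0.0148/√(0.0148²+0.0102²) = 0.8234; sinθ₂ = 0.0133/√(0.0133²+0.0102²) = 0.7935.
B = (4π×10⁻⁷ × 1.38) / (4π × 0.0102) × (0.8234 + 0.7935) = 2.19×10⁻⁵ T.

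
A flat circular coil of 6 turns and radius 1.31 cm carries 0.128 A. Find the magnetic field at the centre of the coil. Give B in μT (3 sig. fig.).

B ≈ 36.8 μT

For an N-turn flat coil, B = Nμ₀I/(2R) with R = 0.0131 m.
B = 6 × 6.14×10⁻⁶ T = 3.68×10⁻⁵ T.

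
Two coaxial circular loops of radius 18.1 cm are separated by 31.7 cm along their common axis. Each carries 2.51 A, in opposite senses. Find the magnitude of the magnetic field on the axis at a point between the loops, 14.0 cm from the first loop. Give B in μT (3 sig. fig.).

B ≈ 1.13 μT

Each loop contributes B = μ₀IR²/[2(R²+z²)^(3/2)] on the axis, with z measured from that loop.
Loop 1 (z = 0.14 m): B₁ = 4.31×10⁻⁶ T. Loop 2 (z = 0.177 m): B₂ = 3.18×10⁻⁶ T.
The fields oppose: B = |B₁ − B₂| = 1.13×10⁻⁶ T.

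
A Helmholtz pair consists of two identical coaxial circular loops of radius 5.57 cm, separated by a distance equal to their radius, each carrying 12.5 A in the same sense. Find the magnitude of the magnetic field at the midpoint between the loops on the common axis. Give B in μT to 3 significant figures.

Each loop contributes B = μ₀IR²/[2(R²+z²)^(3/2)] on the axis, with z measured from that loop.
Loop 1 (z = 0.02785 m): B₁ = 1.01×10⁻⁴ T. Loop 2 (z = 0.02785 m): B₂ = 1.01×10⁻⁴ T.
The fields add: B = B₁ + B₂ = 2.02×10⁻⁴ T.

B ≈ 202 μT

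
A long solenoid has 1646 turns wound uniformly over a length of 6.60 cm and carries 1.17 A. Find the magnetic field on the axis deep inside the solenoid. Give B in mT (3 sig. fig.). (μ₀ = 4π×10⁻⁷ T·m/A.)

Inside a long solenoid, B = μ₀nI with n = 2.494×10⁴ turns/m.
B = 4π×10⁻⁷ × 2.494×10⁴ × 1.17 = 3.67×10⁻² T.

B ≈ 36.7 mT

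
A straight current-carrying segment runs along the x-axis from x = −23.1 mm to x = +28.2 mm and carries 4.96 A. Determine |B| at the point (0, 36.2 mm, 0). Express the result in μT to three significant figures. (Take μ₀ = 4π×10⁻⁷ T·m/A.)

B ≈ 15.8 μT

For a finite straight segment, B = (μ₀I/4πd)(sinθ₁ + sinθ₂), where θ₁, θ₂ are the angles from the perpendicular to each end.
The perpendicular distance is d = 0.0362 m; the end-offsets along the wire are a = 0.0231 m and b = 0.0282 m.
sinθ₁ = 0.0231/√(0.0231²+0.0362²) = 0.5379; sinθ₂ = 0.0282/√(0.0282²+0.0362²) = 0.6145.
B = (4π×10⁻⁷ × 4.96) / (4π × 0.0362) × (0.5379 + 0.6145) = 1.58×10⁻⁵ T.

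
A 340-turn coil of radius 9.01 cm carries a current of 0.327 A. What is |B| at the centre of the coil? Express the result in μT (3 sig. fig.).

B ≈ 775 μT

For an N-turn flat coil, B = Nμ₀I/(2R) with R = 0.0901 m.
B = 340 × 2.28×10⁻⁶ T = 7.75×10⁻⁴ T.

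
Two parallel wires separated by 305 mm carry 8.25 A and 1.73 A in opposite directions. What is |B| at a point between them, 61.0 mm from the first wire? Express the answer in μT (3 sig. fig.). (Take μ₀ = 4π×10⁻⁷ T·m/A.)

B ≈ 28.5 μT

Each long wire gives B = μ₀I/(2πd). Distances are d₁ = 0.061 m and d₂ = 0.244 m.
B₁ = 2.70×10⁻⁵ T, B₂ = 1.42×10⁻⁶ T.
Between antiparallel currents both contributions point the same way, so they add. B = B₁ + B₂ = 2.70×10⁻⁵ + 1.42×10⁻⁶ = 2.85×10⁻⁵ T.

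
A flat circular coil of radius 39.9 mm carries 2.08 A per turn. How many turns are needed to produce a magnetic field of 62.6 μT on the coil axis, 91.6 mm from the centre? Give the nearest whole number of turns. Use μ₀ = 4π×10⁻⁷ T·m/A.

N = 30

For an N-turn coil, B = Nμ₀IR²/[2(R²+z²)^(3/2)]. A single turn gives B₁ = 2.09×10⁻⁶ T with R = 0.0399 m, z = 0.0916 m.
N = B/B₁ = 6.26×10⁻⁵ / 2.09×10⁻⁶ = 30.01.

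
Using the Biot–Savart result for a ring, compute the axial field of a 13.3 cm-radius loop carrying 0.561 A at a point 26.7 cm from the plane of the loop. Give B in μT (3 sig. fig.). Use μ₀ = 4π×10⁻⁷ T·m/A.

On the axis of a circular loop, B = μ₀IR² / [2(R²+z²)^(3/2)].
R² + z² = (0.133)² + (0.267)² = 0.08898 m², and (R²+z²)^(3/2) = 2.65×10⁻² m³.
B = (4π×10⁻⁷ × 0.561 × 0.01769) / (2 × 2.65×10⁻²) = 2.35×10⁻⁷ T.

B ≈ 0.235 μT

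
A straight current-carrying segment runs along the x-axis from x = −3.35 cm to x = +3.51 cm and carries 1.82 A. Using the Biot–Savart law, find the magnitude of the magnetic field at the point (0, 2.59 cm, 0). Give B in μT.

For a finite straight segment, B = (μ₀I/4πd)(sinθ₁ + sinθ₂), where θ₁, θ₂ are the angles from the perpendicular to each end.
The perpendicular distance is d = 0.0259 m; the end-offsets along the wire are a = 0.0335 m and b = 0.0351 m.
sinθ₁ = 0.0335/√(0.0335²+0.0259²) = 0.7911; sinθ₂ = 0.0351/√(0.0351²+0.0259²) = 0.8047.
B = (4π×10⁻⁷ × 1.82) / (4π × 0.0259) × (0.7911 + 0.8047) = 1.12×10⁻⁵ T.

B ≈ 11.2 μT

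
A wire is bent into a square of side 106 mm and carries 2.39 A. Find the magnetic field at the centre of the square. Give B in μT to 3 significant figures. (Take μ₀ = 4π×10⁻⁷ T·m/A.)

B ≈ 25.5 μT

Each side is a finite straight segment at perpendicular distance d = a/(2 tan(π/4)) = 0.053 m from the centre, with end-angles ±π/4.
One side contributes B₁ = (μ₀I/4πd)·2 sin(π/4) = 6.38×10⁻⁶ T.
All 4 sides add in the same direction: B = 4 × 6.38×10⁻⁶ = 2.55×10⁻⁵ T.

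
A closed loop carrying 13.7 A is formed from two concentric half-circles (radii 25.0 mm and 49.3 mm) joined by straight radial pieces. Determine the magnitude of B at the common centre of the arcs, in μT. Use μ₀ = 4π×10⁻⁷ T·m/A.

The radial connectors point toward the centre, so dl × r̂ = 0 and they contribute nothing.
Each semicircle gives μ₀I/(4R): inner arc 1.72×10⁻⁴ T, outer arc 8.73×10⁻⁵ T.
The two arcs carry current in opposite angular senses, so their fields oppose: B = |1.72×10⁻⁴ − 8.73×10⁻⁵| = 8.49×10⁻⁵ T.

B ≈ 84.9 μT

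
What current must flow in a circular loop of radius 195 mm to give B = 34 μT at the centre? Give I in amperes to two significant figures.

I ≈ 11 A

At the centre of a circular loop B = μ₀I/(2R), so I = 2RB/μ₀.
With R = 0.195 m, I = 2 × 0.195 × 3.40×10⁻⁵ / (4π×10⁻⁷) = 10.6 A.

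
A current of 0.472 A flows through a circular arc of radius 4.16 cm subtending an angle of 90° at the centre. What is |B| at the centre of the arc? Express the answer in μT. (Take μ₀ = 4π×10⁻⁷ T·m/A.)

B ≈ 1.78 μT

The Biot–Savart field of a circular arc at its centre is B = μ₀Iφ/(4πR), with φ = 1.571 rad.
B = (4π×10⁻⁷ × 0.472 × 1.571) / (4π × 0.0416) = 1.78×10⁻⁶ T.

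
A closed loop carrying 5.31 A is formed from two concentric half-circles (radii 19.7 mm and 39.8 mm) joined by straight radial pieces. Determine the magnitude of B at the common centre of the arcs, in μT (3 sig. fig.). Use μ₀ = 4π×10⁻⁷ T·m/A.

The radial connectors point toward the centre, so dl × r̂ = 0 and they contribute nothing.
Each semicircle gives μ₀I/(4R): inner arc 8.47×10⁻⁵ T, outer arc 4.19×10⁻⁵ T.
The two arcs carry current in opposite angular senses, so their fields oppose: B = |8.47×10⁻⁵ − 4.19×10⁻⁵| = 4.28×10⁻⁵ T.

B ≈ 42.8 μT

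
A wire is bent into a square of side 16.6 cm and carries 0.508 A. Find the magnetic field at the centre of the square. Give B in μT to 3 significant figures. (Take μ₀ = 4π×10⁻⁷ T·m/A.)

B ≈ 3.46 μT

Each side is a finite straight segment at perpendicular distance d = a/(2 tan(π/4)) = 0.083 m from the centre, with end-angles ±π/4.
One side contributes B₁ = (μ₀I/4πd)·2 sin(π/4) = 8.66×10⁻⁷ T.
All 4 sides add in the same direction: B = 4 × 8.66×10⁻⁷ = 3.46×10⁻⁶ T.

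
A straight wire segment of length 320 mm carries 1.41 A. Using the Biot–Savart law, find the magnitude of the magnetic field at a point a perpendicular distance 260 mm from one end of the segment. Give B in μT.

For a finite straight segment, B = (μ₀I/4πd)(sinθ₁ + sinθ₂), where θ₁, θ₂ are the angles from the perpendicular to each end.
The perpendicular foot is at one end, so the two end-offsets along the wire are 0 and L = 0.32 m.
sinθ₁ = 0/√(0²+0.26²) = 0.0000; sinθ₂ = 0.32/√(0.32²+0.26²) = 0.7761.
B = (4π×10⁻⁷ × 1.41) / (4π × 0.26) × (0.0000 + 0.7761) = 4.21×10⁻⁷ T.

B ≈ 0.421 μT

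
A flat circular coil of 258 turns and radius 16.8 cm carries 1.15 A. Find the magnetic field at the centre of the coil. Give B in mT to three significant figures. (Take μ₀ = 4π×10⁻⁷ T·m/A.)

For an N-turn flat coil, B = Nμ₀I/(2R) with R = 0.168 m.
B = 258 × 4.30×10⁻⁶ T = 1.11×10⁻³ T.

B ≈ 1.11 mT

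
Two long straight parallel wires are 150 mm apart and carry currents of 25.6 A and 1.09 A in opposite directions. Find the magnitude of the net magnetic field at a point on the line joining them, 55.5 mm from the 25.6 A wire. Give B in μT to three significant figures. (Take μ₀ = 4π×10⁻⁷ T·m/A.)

Each long wire gives B = μ₀I/(2πd). Distances are d₁ = 0.0555 m and d₂ = 0.0945 m.
B₁ = 9.23×10⁻⁵ T, B₂ = 2.31×10⁻⁶ T.
Between antiparallel currents both contributions point the same way, so they add. B = B₁ + B₂ = 9.23×10⁻⁵ + 2.31×10⁻⁶ = 9.46×10⁻⁵ T.

B ≈ 94.6 μT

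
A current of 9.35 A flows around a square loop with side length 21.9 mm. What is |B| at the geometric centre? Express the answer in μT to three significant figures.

Each side is a finite straight segment at perpendicular distance d = a/(2 tan(π/4)) = 0.01095 m from the centre, with end-angles ±π/4.
One side contributes B₁ = (μ₀I/4πd)·2 sin(π/4) = 1.21×10⁻⁴ T.
All 4 sides add in the same direction: B = 4 × 1.21×10⁻⁴ = 4.83×10⁻⁴ T.

B ≈ 483 μT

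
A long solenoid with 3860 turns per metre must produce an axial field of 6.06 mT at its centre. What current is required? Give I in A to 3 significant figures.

I ≈ 1.25 A

Inside a long solenoid B = μ₀nI with n = 3860 m⁻¹, so I = B/(μ₀n).
I = 6.06×10⁻³ / (4π×10⁻⁷ × 3860) = 1.25 A.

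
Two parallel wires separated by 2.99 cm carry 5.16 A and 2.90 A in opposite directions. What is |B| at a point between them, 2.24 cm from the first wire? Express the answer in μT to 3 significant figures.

B ≈ 123 μT

Each long wire gives B = μ₀I/(2πd). Distances are d₁ = 0.0224 m and d₂ = 0.0075 m.
B₁ = 4.61×10⁻⁵ T, B₂ = 7.73×10⁻⁵ T.
Between antiparallel currents both contributions point the same way, so they add. B = B₁ + B₂ = 4.61×10⁻⁵ + 7.73×10⁻⁵ = 1.23×10⁻⁴ T.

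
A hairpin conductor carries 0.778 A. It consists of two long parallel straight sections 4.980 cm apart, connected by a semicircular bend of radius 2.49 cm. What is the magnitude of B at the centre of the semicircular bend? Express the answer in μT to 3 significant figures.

B ≈ 16.1 μT

The semicircular arc contributes B_arc = μ₀I·π/(4πR) = μ₀I/(4R) = 9.82×10⁻⁶ T.
Each semi-infinite lead is at perpendicular distance R = 0.0249 m from the centre, with the perpendicular foot at its near end, so it contributes μ₀I/(4πR); both point the same way, together 6.25×10⁻⁶ T.
Arc and leads all point the same direction: B = 9.82×10⁻⁶ + 6.25×10⁻⁶ = 1.61×10⁻⁵ T.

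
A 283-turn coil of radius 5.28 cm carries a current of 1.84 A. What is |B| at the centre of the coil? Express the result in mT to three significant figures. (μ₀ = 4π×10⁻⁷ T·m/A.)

B ≈ 6.20 mT

For an N-turn flat coil, B = Nμ₀I/(2R) with R = 0.0528 m.
B = 283 × 2.19×10⁻⁵ T = 6.20×10⁻³ T.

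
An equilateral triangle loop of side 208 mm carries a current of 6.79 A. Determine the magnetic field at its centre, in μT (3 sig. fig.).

Each side is a finite straight segment at perpendicular distance d = a/(2 tan(π/3)) = 0.06004 m from the centre, with end-angles ±π/3.
One side contributes B₁ = (μ₀I/4πd)·2 sin(π/3) = 1.96×10⁻⁵ T.
All 3 sides add in the same direction: B = 3 × 1.96×10⁻⁵ = 5.88×10⁻⁵ T.

B ≈ 58.8 μT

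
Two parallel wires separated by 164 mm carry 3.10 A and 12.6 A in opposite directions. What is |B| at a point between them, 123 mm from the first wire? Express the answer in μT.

Each long wire gives B = μ₀I/(2πd). Distances are d₁ = 0.123 m and d₂ = 0.041 m.
B₁ = 5.04×10⁻⁶ T, B₂ = 6.15×10⁻⁵ T.
Between antiparallel currents both contributions point the same way, so they add. B = B₁ + B₂ = 5.04×10⁻⁶ + 6.15×10⁻⁵ = 6.65×10⁻⁵ T.

B ≈ 66.5 μT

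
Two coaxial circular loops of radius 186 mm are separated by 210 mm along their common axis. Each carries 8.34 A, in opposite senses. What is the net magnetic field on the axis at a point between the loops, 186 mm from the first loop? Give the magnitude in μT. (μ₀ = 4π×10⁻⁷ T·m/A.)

B ≈ 17.5 μT

Each loop contributes B = μ₀IR²/[2(R²+z²)^(3/2)] on the axis, with z measured from that loop.
Loop 1 (z = 0.186 m): B₁ = 9.96×10⁻⁶ T. Loop 2 (z = 0.024 m): B₂ = 2.75×10⁻⁵ T.
The fields oppose: B = |B₁ − B₂| = 1.75×10⁻⁵ T.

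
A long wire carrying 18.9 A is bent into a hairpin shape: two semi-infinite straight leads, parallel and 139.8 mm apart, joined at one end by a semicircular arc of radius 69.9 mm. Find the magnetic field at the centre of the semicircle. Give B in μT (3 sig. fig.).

B ≈ 139 μT

The semicircular arc contributes B_arc = μ₀I·π/(4πR) = μ₀I/(4R) = 8.49×10⁻⁵ T.
Each semi-infinite lead is at perpendicular distance R = 0.0699 m from the centre, with the perpendicular foot at its near end, so it contributes μ₀I/(4πR); both point the same way, together 5.41×10⁻⁵ T.
Arc and leads all point the same direction: B = 8.49×10⁻⁵ + 5.41×10⁻⁵ = 1.39×10⁻⁴ T.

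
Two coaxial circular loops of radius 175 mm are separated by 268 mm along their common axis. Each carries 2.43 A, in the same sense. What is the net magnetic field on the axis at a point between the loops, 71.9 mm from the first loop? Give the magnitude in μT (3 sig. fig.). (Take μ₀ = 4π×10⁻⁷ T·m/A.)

Each loop contributes B = μ₀IR²/[2(R²+z²)^(3/2)] on the axis, with z measured from that loop.
Loop 1 (z = 0.0719 m): B₁ = 6.90×10⁻⁶ T. Loop 2 (z = 0.1961 m): B₂ = 2.58×10⁻⁶ T.
The fields add: B = B₁ + B₂ = 9.48×10⁻⁶ T.

B ≈ 9.48 μT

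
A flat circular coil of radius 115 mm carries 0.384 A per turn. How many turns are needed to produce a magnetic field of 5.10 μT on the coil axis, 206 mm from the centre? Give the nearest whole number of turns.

N = 21

For an N-turn coil, B = Nμ₀IR²/[2(R²+z²)^(3/2)]. A single turn gives B₁ = 2.43×10⁻⁷ T with R = 0.115 m, z = 0.206 m.
N = B/B₁ = 5.10×10⁻⁶ / 2.43×10⁻⁷ = 20.99.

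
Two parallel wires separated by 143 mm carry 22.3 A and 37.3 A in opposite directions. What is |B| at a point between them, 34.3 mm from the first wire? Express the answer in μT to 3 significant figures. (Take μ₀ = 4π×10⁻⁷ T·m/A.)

Each long wire gives B = μ₀I/(2πd). Distances are d₁ = 0.0343 m and d₂ = 0.1087 m.
B₁ = 1.30×10⁻⁴ T, B₂ = 6.86×10⁻⁵ T.
Between antiparallel currents both contributions point the same way, so they add. B = B₁ + B₂ = 1.30×10⁻⁴ + 6.86×10⁻⁵ = 1.99×10⁻⁴ T.

B ≈ 199 μT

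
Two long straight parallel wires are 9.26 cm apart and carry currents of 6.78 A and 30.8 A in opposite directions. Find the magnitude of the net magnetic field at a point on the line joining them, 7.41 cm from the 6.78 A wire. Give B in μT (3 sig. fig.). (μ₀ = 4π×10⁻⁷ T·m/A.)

B ≈ 351 μT

Each long wire gives B = μ₀I/(2πd). Distances are d₁ = 0.0741 m and d₂ = 0.0185 m.
B₁ = 1.83×10⁻⁵ T, B₂ = 3.33×10⁻⁴ T.
Between antiparallel currents both contributions point the same way, so they add. B = B₁ + B₂ = 1.83×10⁻⁵ + 3.33×10⁻⁴ = 3.51×10⁻⁴ T.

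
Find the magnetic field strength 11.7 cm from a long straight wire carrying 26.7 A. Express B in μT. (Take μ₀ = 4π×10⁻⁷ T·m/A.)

B ≈ 45.6 μT

For an infinitely long straight wire, B = μ₀I/(2πd).
B = (4π×10⁻⁷ × 26.7) / (2π × 0.117) = 4.56×10⁻⁵ T.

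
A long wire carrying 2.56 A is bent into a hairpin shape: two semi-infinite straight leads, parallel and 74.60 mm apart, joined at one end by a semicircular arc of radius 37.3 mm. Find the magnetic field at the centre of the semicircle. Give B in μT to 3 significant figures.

The semicircular arc contributes B_arc = μ₀I·π/(4πR) = μ₀I/(4R) = 2.16×10⁻⁵ T.
Each semi-infinite lead is at perpendicular distance R = 0.0373 m from the centre, with the perpendicular foot at its near end, so it contributes μ₀I/(4πR); both point the same way, together 1.37×10⁻⁵ T.
Arc and leads all point the same direction: B = 2.16×10⁻⁵ + 1.37×10⁻⁵ = 3.53×10⁻⁵ T.

B ≈ 35.3 μT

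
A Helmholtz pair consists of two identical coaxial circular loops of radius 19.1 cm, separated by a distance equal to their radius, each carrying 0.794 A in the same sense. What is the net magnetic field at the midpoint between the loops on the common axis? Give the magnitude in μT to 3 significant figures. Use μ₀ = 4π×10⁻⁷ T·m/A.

Each loop contributes B = μ₀IR²/[2(R²+z²)^(3/2)] on the axis, with z measured from that loop.
Loop 1 (z = 0.0955 m): B₁ = 1.87×10⁻⁶ T. Loop 2 (z = 0.0955 m): B₂ = 1.87×10⁻⁶ T.
The fields add: B = B₁ + B₂ = 3.74×10⁻⁶ T.

B ≈ 3.74 μT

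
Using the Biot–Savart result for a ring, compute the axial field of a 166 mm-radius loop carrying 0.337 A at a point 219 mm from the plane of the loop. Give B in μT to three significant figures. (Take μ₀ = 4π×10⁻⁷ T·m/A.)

On the axis of a circular loop, B = μ₀IR² / [2(R²+z²)^(3/2)].
R² + z² = (0.166)² + (0.219)² = 0.07552 m², and (R²+z²)^(3/2) = 2.08×10⁻² m³.
B = (4π×10⁻⁷ × 0.337 × 0.02756) / (2 × 2.08×10⁻²) = 2.81×10⁻⁷ T.

B ≈ 0.281 μT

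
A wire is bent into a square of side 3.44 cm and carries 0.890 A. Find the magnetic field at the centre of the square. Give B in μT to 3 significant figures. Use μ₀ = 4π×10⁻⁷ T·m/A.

Each side is a finite straight segment at perpendicular distance d = a/(2 tan(π/4)) = 0.0172 m from the centre, with end-angles ±π/4.
One side contributes B₁ = (μ₀I/4πd)·2 sin(π/4) = 7.32×10⁻⁶ T.
All 4 sides add in the same direction: B = 4 × 7.32×10⁻⁶ = 2.93×10⁻⁵ T.

B ≈ 29.3 μT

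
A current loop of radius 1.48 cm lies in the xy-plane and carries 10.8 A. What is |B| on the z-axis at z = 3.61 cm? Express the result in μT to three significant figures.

B ≈ 25.0 μT

On the axis of a circular loop, B = μ₀IR² / [2(R²+z²)^(3/2)].
R² + z² = (0.0148)² + (0.0361)² = 0.001522 m², and (R²+z²)^(3/2) = 5.94×10⁻⁵ m³.
B = (4π×10⁻⁷ × 10.8 × 0.000219) / (2 × 5.94×10⁻⁵) = 2.50×10⁻⁵ T.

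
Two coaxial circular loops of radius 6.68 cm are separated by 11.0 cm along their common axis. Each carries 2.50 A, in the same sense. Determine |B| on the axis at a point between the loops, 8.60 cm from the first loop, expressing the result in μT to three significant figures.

Each loop contributes B = μ₀IR²/[2(R²+z²)^(3/2)] on the axis, with z measured from that loop.
Loop 1 (z = 0.086 m): B₁ = 5.43×10⁻⁶ T. Loop 2 (z = 0.024 m): B₂ = 1.96×10⁻⁵ T.
The fields add: B = B₁ + B₂ = 2.50×10⁻⁵ T.

B ≈ 25.0 μT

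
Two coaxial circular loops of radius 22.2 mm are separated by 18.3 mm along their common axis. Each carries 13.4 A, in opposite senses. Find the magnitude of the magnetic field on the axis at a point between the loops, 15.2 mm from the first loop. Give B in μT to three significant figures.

B ≈ 155 μT

Each loop contributes B = μ₀IR²/[2(R²+z²)^(3/2)] on the axis, with z measured from that loop.
Loop 1 (z = 0.0152 m): B₁ = 2.13×10⁻⁴ T. Loop 2 (z = 0.0031 m): B₂ = 3.68×10⁻⁴ T.
The fields oppose: B = |B₁ − B₂| = 1.55×10⁻⁴ T.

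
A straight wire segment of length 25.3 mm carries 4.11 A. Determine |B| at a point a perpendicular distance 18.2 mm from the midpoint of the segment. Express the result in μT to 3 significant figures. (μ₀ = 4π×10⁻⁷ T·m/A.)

For a finite straight segment, B = (μ₀I/4πd)(sinθ₁ + sinθ₂), where θ₁, θ₂ are the angles from the perpendicular to each end.
The perpendicular from the point meets the wire at its midpoint, so each end is L/2 = 0.01265 m away along the wire.
sinθ₁ = 0.01265/√(0.01265²+0.0182²) = 0.5707; sinθ₂ = 0.01265/√(0.01265²+0.0182²) = 0.5707.
B = (4π×10⁻⁷ × 4.11) / (4π × 0.0182) × (0.5707 + 0.5707) = 2.58×10⁻⁵ T.

B ≈ 25.8 μT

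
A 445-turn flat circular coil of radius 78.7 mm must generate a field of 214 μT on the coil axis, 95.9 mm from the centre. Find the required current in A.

I ≈ 0.236 A

For an N-turn coil, B = Nμ₀IR²/[2(R²+z²)^(3/2)] with R = 0.0787 m, z = 0.0959 m, so I = 2B(R²+z²)^(3/2)/(Nμ₀R²) = 2 × 2.14×10⁻⁴ × 1.91×10⁻³ / (445 × 4π×10⁻⁷ × 0.006194) = 0.236 A.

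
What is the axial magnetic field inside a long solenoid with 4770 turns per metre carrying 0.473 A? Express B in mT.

Inside a long solenoid, B = μ₀nI with n = 4770 turns/m.
B = 4π×10⁻⁷ × 4770 × 0.473 = 2.84×10⁻³ T.

B ≈ 2.84 mT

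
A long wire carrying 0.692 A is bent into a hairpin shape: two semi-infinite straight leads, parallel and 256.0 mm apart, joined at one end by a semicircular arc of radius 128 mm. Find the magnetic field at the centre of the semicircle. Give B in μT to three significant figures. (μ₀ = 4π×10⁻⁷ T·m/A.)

The semicircular arc contributes B_arc = μ₀I·π/(4πR) = μ₀I/(4R) = 1.70×10⁻⁶ T.
Each semi-infinite lead is at perpendicular distance R = 0.128 m from the centre, with the perpendicular foot at its near end, so it contributes μ₀I/(4πR); both point the same way, together 1.08×10⁻⁶ T.
Arc and leads all point the same direction: B = 1.70×10⁻⁶ + 1.08×10⁻⁶ = 2.78×10⁻⁶ T.

B ≈ 2.78 μT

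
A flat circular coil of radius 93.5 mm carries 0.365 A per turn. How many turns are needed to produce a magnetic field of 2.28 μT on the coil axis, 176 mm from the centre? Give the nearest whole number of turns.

N = 9

For an N-turn coil, B = Nμ₀IR²/[2(R²+z²)^(3/2)]. A single turn gives B₁ = 2.53×10⁻⁷ T with R = 0.0935 m, z = 0.176 m.
N = B/B₁ = 2.28×10⁻⁶ / 2.53×10⁻⁷ = 9.00.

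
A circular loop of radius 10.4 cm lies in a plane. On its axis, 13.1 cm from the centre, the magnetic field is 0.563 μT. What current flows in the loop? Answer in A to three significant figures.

I ≈ 0.388 A

On the axis of a loop, B = μ₀IR²/[2(R²+z²)^(3/2)], so I = 2B(R²+z²)^(3/2)/(μ₀R²).
R² + z² = 0.01082 + 0.01716 = 0.02798 m²; raised to 3/2 gives 4.68×10⁻³ m³.
I = 2 × 5.63×10⁻⁷ × 4.68×10⁻³ / (1.26×10⁻⁶ × 0.01082) = 0.388 A.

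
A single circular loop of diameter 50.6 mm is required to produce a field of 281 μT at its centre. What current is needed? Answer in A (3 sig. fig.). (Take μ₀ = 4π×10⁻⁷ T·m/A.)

I ≈ 11.3 A

At the centre of a circular loop B = μ₀I/(2R), so I = 2RB/μ₀.
With R = 0.0253 m, I = 2 × 0.0253 × 2.81×10⁻⁴ / (4π×10⁻⁷) = 11.3 A.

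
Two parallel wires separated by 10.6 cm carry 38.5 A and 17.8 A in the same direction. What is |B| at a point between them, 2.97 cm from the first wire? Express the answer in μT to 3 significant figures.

Each long wire gives B = μ₀I/(2πd). Distances are d₁ = 0.0297 m and d₂ = 0.0763 m.
B₁ = 2.59×10⁻⁴ T, B₂ = 4.67×10⁻⁵ T.
Between parallel currents the two contributions point in opposite directions, so they subtract. B = |B₁ − B₂| = |2.59×10⁻⁴ − 4.67×10⁻⁵| = 2.13×10⁻⁴ T.

B ≈ 213 μT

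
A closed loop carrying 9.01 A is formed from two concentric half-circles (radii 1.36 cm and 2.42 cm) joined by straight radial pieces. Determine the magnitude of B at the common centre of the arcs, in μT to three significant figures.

The radial connectors point toward the centre, so dl × r̂ = 0 and they contribute nothing.
Each semicircle gives μ₀I/(4R): inner arc 2.08×10⁻⁴ T, outer arc 1.17×10⁻⁴ T.
The two arcs carry current in opposite angular senses, so their fields oppose: B = |2.08×10⁻⁴ − 1.17×10⁻⁴| = 9.12×10⁻⁵ T.

B ≈ 91.2 μT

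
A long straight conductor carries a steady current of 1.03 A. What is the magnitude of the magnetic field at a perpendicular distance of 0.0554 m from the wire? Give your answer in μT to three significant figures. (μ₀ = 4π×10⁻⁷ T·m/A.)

B ≈ 3.72 μT

For an infinitely long straight wire, B = μ₀I/(2πd).
B = (4π×10⁻⁷ × 1.03) / (2π × 0.0554) = 3.72×10⁻⁶ T.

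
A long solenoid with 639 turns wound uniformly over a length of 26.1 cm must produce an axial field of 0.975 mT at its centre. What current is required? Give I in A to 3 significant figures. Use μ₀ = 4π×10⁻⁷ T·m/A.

I ≈ 0.317 A

Inside a long solenoid B = μ₀nI with n = 2448 m⁻¹, so I = B/(μ₀n).
I = 9.75×10⁻⁴ / (4π×10⁻⁷ × 2448) = 0.317 A.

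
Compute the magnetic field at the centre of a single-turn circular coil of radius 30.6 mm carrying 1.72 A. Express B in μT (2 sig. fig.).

B ≈ 35 μT

At the centre of a circular loop the Biot–Savart law gives B = μ₀I/(2R).
B = (4π×10⁻⁷ × 1.72) / (2 × 0.0306) = 3.53×10⁻⁵ T.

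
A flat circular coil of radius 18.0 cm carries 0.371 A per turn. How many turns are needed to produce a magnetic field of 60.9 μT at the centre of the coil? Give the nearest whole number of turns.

For an N-turn coil, B = Nμ₀I/(2R). A single turn gives B₁ = 1.30×10⁻⁶ T with R = 0.18 m.
N = B/B₁ = 6.09×10⁻⁵ / 1.30×10⁻⁶ = 47.03.

N = 47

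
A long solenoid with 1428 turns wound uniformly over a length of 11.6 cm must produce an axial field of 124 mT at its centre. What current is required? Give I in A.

Inside a long solenoid B = μ₀nI with n = 1.231×10⁴ m⁻¹, so I = B/(μ₀n).
I = 0.124 / (4π×10⁻⁷ × 1.231×10⁴) = 8.02 A.

I ≈ 8.02 A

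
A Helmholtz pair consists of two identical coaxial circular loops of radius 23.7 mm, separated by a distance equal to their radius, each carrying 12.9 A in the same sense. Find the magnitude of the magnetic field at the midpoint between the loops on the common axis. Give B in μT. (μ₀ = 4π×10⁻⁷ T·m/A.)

Each loop contributes B = μ₀IR²/[2(R²+z²)^(3/2)] on the axis, with z measured from that loop.
Loop 1 (z = 0.01185 m): B₁ = 2.45×10⁻⁴ T. Loop 2 (z = 0.01185 m): B₂ = 2.45×10⁻⁴ T.
The fields add: B = B₁ + B₂ = 4.89×10⁻⁴ T.

B ≈ 489 μT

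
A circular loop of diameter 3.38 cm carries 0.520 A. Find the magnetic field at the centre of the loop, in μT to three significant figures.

B ≈ 19.3 μT

At the centre of a circular loop the Biot–Savart law gives B = μ₀I/(2R) (so R = 0.0169 m).
B = (4π×10⁻⁷ × 0.520) / (2 × 0.0169) = 1.93×10⁻⁵ T.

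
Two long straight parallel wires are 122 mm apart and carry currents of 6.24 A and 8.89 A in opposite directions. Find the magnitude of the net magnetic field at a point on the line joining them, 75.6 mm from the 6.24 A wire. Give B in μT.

B ≈ 54.8 μT

Each long wire gives B = μ₀I/(2πd). Distances are d₁ = 0.0756 m and d₂ = 0.0464 m.
B₁ = 1.65×10⁻⁵ T, B₂ = 3.83×10⁻⁵ T.
Between antiparallel currents both contributions point the same way, so they add. B = B₁ + B₂ = 1.65×10⁻⁵ + 3.83×10⁻⁵ = 5.48×10⁻⁵ T.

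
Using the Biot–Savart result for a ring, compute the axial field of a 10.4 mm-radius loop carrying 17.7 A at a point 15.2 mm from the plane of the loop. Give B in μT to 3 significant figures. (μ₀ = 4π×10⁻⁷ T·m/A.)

On the axis of a circular loop, B = μ₀IR² / [2(R²+z²)^(3/2)].
R² + z² = (0.0104)² + (0.0152)² = 0.0003392 m², and (R²+z²)^(3/2) = 6.25×10⁻⁶ m³.
B = (4π×10⁻⁷ × 17.7 × 0.0001082) / (2 × 6.25×10⁻⁶) = 1.93×10⁻⁴ T.

B ≈ 193 μT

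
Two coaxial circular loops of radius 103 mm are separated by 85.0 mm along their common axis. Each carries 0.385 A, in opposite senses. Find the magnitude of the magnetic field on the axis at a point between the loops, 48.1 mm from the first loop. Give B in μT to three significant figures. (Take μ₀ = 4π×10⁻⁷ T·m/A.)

B ≈ 0.212 μT

Each loop contributes B = μ₀IR²/[2(R²+z²)^(3/2)] on the axis, with z measured from that loop.
Loop 1 (z = 0.0481 m): B₁ = 1.75×10⁻⁶ T. Loop 2 (z = 0.0369 m): B₂ = 1.96×10⁻⁶ T.
The fields oppose: B = |B₁ − B₂| = 2.12×10⁻⁷ T.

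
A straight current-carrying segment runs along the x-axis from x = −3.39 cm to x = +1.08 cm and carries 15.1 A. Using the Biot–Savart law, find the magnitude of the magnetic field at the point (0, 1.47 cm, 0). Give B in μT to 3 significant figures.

For a finite straight segment, B = (μ₀I/4πd)(sinθ₁ + sinθ₂), where θ₁, θ₂ are the angles from the perpendicular to each end.
The perpendicular distance is d = 0.0147 m; the end-offsets along the wire are a = 0.0339 m and b = 0.0108 m.
sinθ₁ = 0.0339/√(0.0339²+0.0147²) = 0.9175; sinθ₂ = 0.0108/√(0.0108²+0.0147²) = 0.5921.
B = (4π×10⁻⁷ × 15.1) / (4π × 0.0147) × (0.9175 + 0.5921) = 1.55×10⁻⁴ T.

B ≈ 155 μT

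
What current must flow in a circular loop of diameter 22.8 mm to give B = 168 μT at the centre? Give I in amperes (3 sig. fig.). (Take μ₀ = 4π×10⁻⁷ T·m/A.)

I ≈ 3.05 A

At the centre of a circular loop B = μ₀I/(2R), so I = 2RB/μ₀.
With R = 0.0114 m, I = 2 × 0.0114 × 1.68×10⁻⁴ / (4π×10⁻⁷) = 3.05 A.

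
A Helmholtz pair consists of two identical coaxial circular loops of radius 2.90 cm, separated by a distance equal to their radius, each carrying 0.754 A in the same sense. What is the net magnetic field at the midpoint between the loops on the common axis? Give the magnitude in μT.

Each loop contributes B = μ₀IR²/[2(R²+z²)^(3/2)] on the axis, with z measured from that loop.
Loop 1 (z = 0.0145 m): B₁ = 1.17×10⁻⁵ T. Loop 2 (z = 0.0145 m): B₂ = 1.17×10⁻⁵ T.
The fields add: B = B₁ + B₂ = 2.34×10⁻⁵ T.

B ≈ 23.4 μT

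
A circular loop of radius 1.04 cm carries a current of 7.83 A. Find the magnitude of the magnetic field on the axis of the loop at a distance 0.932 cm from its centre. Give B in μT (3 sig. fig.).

B ≈ 195 μT

On the axis of a circular loop, B = μ₀IR² / [2(R²+z²)^(3/2)].
R² + z² = (0.0104)² + (0.00932)² = 0.000195 m², and (R²+z²)^(3/2) = 2.72×10⁻⁶ m³.
B = (4π×10⁻⁷ × 7.83 × 0.0001082) / (2 × 2.72×10⁻⁶) = 1.95×10⁻⁴ T.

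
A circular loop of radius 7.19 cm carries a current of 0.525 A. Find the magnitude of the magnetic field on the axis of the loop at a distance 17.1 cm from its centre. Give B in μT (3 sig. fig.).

B ≈ 0.267 μT

On the axis of a circular loop, B = μ₀IR² / [2(R²+z²)^(3/2)].
R² + z² = (0.0719)² + (0.171)² = 0.03441 m², and (R²+z²)^(3/2) = 6.38×10⁻³ m³.
B = (4π×10⁻⁷ × 0.525 × 0.00517) / (2 × 6.38×10⁻³) = 2.67×10⁻⁷ T.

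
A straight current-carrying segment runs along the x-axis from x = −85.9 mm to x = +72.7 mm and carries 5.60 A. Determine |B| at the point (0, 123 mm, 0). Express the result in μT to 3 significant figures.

For a finite straight segment, B = (μ₀I/4πd)(sinθ₁ + sinθ₂), where θ₁, θ₂ are the angles from the perpendicular to each end.
The perpendicular distance is d = 0.123 m; the end-offsets along the wire are a = 0.0859 m and b = 0.0727 m.
sinθ₁ = 0.0859/√(0.0859²+0.123²) = 0.5726; sinθ₂ = 0.0727/√(0.0727²+0.123²) = 0.5088.
B = (4π×10⁻⁷ × 5.60) / (4π × 0.123) × (0.5726 + 0.5088) = 4.92×10⁻⁶ T.

B ≈ 4.92 μT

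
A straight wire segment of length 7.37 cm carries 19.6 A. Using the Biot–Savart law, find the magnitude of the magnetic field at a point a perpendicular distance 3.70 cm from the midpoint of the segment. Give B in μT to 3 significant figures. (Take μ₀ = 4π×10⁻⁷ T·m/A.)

B ≈ 74.8 μT

For a finite straight segment, B = (μ₀I/4πd)(sinθ₁ + sinθ₂), where θ₁, θ₂ are the angles from the perpendicular to each end.
The perpendicular from the point meets the wire at its midpoint, so each end is L/2 = 0.03685 m away along the wire.
sinθ₁ = 0.03685/√(0.03685²+0.037²) = 0.7057; sinθ₂ = 0.03685/√(0.03685²+0.037²) = 0.7057.
B = (4π×10⁻⁷ × 19.6) / (4π × 0.037) × (0.7057 + 0.7057) = 7.48×10⁻⁵ T.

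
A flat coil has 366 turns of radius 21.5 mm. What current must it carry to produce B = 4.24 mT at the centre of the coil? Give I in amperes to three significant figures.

I ≈ 0.396 A

For an N-turn coil, B = Nμ₀I/(2R) with R = 0.0215 m, so I = 2RB/(Nμ₀) = 2 × 0.0215 × 4.24×10⁻³ / (366 × 4π×10⁻⁷) = 0.396 A.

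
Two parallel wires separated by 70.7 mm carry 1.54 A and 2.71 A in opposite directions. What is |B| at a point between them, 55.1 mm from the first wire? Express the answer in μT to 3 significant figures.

B ≈ 40.3 μT

Each long wire gives B = μ₀I/(2πd). Distances are d₁ = 0.0551 m and d₂ = 0.0156 m.
B₁ = 5.59×10⁻⁶ T, B₂ = 3.47×10⁻⁵ T.
Between antiparallel currents both contributions point the same way, so they add. B = B₁ + B₂ = 5.59×10⁻⁶ + 3.47×10⁻⁵ = 4.03×10⁻⁵ T.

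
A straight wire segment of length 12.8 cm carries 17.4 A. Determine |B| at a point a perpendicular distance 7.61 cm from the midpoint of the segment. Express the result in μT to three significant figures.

For a finite straight segment, B = (μ₀I/4πd)(sinθ₁ + sinθ₂), where θ₁, θ₂ are the angles from the perpendicular to each end.
The perpendicular from the point meets the wire at its midpoint, so each end is L/2 = 0.064 m away along the wire.
sinθ₁ = 0.064/√(0.064²+0.0761²) = 0.6436; sinθ₂ = 0.064/√(0.064²+0.0761²) = 0.6436.
B = (4π×10⁻⁷ × 17.4) / (4π × 0.0761) × (0.6436 + 0.6436) = 2.94×10⁻⁵ T.

B ≈ 29.4 μT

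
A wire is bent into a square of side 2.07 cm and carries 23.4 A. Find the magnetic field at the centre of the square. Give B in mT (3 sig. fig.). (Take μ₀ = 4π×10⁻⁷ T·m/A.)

B ≈ 1.28 mT

Each side is a finite straight segment at perpendicular distance d = a/(2 tan(π/4)) = 0.01035 m from the centre, with end-angles ±π/4.
One side contributes B₁ = (μ₀I/4πd)·2 sin(π/4) = 3.20×10⁻⁴ T.
All 4 sides add in the same direction: B = 4 × 3.20×10⁻⁴ = 1.28×10⁻³ T.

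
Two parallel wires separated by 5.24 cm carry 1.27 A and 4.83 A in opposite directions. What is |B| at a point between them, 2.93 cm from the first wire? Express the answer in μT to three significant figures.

Each long wire gives B = μ₀I/(2πd). Distances are d₁ = 0.0293 m and d₂ = 0.0231 m.
B₁ = 8.67×10⁻⁶ T, B₂ = 4.18×10⁻⁵ T.
Between antiparallel currents both contributions point the same way, so they add. B = B₁ + B₂ = 8.67×10⁻⁶ + 4.18×10⁻⁵ = 5.05×10⁻⁵ T.

B ≈ 50.5 μT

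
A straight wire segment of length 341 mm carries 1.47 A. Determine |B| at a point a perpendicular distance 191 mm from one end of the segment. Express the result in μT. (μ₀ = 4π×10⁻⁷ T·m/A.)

For a finite straight segment, B = (μ₀I/4πd)(sinθ₁ + sinθ₂), where θ₁, θ₂ are the angles from the perpendicular to each end.
The perpendicular foot is at one end, so the two end-offsets along the wire are 0 and L = 0.341 m.
sinθ₁ = 0/√(0²+0.191²) = 0.0000; sinθ₂ = 0.341/√(0.341²+0.191²) = 0.8725.
B = (4π×10⁻⁷ × 1.47) / (4π × 0.191) × (0.0000 + 0.8725) = 6.71×10⁻⁷ T.

B ≈ 0.671 μT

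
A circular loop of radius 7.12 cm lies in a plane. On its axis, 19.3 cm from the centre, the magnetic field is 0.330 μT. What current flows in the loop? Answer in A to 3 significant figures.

On the axis of a loop, B = μ₀IR²/[2(R²+z²)^(3/2)], so I = 2B(R²+z²)^(3/2)/(μ₀R²).
R² + z² = 0.005069 + 0.03725 = 0.04232 m²; raised to 3/2 gives 8.71×10⁻³ m³.
I = 2 × 3.30×10⁻⁷ × 8.71×10⁻³ / (1.26×10⁻⁶ × 0.005069) = 0.902 A.

I ≈ 0.902 A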